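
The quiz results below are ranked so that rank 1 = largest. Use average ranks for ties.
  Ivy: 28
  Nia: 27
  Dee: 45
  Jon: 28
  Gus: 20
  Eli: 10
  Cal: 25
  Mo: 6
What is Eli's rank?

7

Sorted (descending): 45, 28, 28, 27, 25, 20, 10, 6
The 2 values of 28 occupy positions 2–3 → average rank (2+3)/2 = 2.5.
Eli has value 10 → rank 7.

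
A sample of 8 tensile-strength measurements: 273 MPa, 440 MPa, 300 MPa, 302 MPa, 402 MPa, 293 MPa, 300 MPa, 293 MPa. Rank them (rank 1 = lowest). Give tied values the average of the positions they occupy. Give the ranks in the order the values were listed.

Sorted (ascending): 273, 293, 293, 300, 300, 302, 402, 440
The 2 values of 293 occupy positions 2–3 → average rank (2+3)/2 = 2.5.
The 2 values of 300 occupy positions 4–5 → average rank (4+5)/2 = 4.5.

1, 8, 4.5, 6, 7, 2.5, 4.5, 2.5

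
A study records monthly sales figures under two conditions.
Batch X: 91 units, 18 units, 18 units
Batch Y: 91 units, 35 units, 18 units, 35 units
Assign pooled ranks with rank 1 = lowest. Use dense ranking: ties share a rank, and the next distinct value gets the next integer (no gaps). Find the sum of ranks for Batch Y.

8

Sorted (ascending): 18, 18, 18, 35, 35, 91, 91
The 3 values of 18 share dense rank 1.
The 2 values of 35 share dense rank 2.
The 2 values of 91 share dense rank 3.
Batch Y values → pooled ranks: 91→3, 35→2, 18→1, 35→2
Rank sum = 3 + 2 + 1 + 2 = 8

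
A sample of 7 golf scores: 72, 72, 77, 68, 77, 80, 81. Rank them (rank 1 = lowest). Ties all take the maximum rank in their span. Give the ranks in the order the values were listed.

3, 3, 5, 1, 5, 6, 7

Sorted (ascending): 68, 72, 72, 77, 77, 80, 81
The 2 values of 72 occupy positions 2–3 → each gets rank 3.
The 2 values of 77 occupy positions 4–5 → each gets rank 5.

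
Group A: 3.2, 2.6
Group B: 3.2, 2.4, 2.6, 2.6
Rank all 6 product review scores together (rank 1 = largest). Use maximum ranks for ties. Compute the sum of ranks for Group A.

Sorted (descending): 3.2, 3.2, 2.6, 2.6, 2.6, 2.4
The 2 values of 3.2 occupy positions 1–2 → each gets rank 2.
The 3 values of 2.6 occupy positions 3–5 → each gets rank 5.
Group A values → pooled ranks: 3.2→2, 2.6→5
Rank sum = 2 + 5 = 7

7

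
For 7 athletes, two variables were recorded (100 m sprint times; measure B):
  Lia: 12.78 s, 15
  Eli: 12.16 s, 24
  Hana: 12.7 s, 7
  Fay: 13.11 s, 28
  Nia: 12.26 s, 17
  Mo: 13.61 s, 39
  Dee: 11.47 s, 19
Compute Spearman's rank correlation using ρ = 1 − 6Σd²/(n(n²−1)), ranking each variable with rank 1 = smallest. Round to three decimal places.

Ranks of variable 1: 5, 2, 4, 6, 3, 7, 1
Ranks of variable 2: 2, 5, 1, 6, 3, 7, 4
d = r₁ − r₂: 3, -3, 3, 0, 0, 0, -3
d²: 9, 9, 9, 0, 0, 0, 9; Σd² = 36
ρ = 1 − 6·36/(7·48) = 1 − 216/336 = 0.357

0.357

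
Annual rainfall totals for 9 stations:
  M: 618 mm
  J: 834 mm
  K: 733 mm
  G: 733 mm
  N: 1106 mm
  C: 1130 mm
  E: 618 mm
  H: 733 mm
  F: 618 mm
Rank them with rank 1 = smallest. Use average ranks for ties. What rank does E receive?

Sorted (ascending): 618, 618, 618, 733, 733, 733, 834, 1106, 1130
The 3 values of 618 occupy positions 1–3 → average rank 2.
The 3 values of 733 occupy positions 4–6 → average rank 5.
E has value 618 mm → rank 2.

2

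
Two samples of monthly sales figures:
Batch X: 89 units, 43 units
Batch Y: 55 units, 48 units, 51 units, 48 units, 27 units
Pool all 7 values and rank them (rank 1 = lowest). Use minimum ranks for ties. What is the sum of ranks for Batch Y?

18

Sorted (ascending): 27, 43, 48, 48, 51, 55, 89
The 2 values of 48 occupy positions 3–4 → each gets rank 3.
Batch Y values → pooled ranks: 55→6, 48→3, 51→5, 48→3, 27→1
Rank sum = 6 + 3 + 5 + 3 + 1 = 18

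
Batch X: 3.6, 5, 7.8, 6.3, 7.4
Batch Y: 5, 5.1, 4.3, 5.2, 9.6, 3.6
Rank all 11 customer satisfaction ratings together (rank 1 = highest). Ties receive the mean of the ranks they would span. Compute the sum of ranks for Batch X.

Sorted (descending): 9.6, 7.8, 7.4, 6.3, 5.2, 5.1, 5, 5, 4.3, 3.6, 3.6
The 2 values of 5 occupy positions 7–8 → average rank (7+8)/2 = 7.5.
The 2 values of 3.6 occupy positions 10–11 → average rank (10+11)/2 = 10.5.
Batch X values → pooled ranks: 3.6→10.5, 5→7.5, 7.8→2, 6.3→4, 7.4→3
Rank sum = 10.5 + 7.5 + 2 + 4 + 3 = 27

27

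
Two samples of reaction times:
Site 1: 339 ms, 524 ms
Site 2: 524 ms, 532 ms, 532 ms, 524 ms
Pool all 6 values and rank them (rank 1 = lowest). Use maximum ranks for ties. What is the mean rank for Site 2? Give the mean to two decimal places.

5.00

Sorted (ascending): 339, 524, 524, 524, 532, 532
The 3 values of 524 occupy positions 2–4 → each gets rank 4.
The 2 values of 532 occupy positions 5–6 → each gets rank 6.
Site 2 values → pooled ranks: 524→4, 532→6, 532→6, 524→4
Mean rank = (4 + 6 + 6 + 4) / 4 = 5.00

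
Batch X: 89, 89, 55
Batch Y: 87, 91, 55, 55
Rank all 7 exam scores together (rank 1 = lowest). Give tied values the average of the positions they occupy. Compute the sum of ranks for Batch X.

Sorted (ascending): 55, 55, 55, 87, 89, 89, 91
The 3 values of 55 occupy positions 1–3 → average rank 2.
The 2 values of 89 occupy positions 5–6 → average rank (5+6)/2 = 5.5.
Batch X values → pooled ranks: 89→5.5, 89→5.5, 55→2
Rank sum = 5.5 + 5.5 + 2 = 13

13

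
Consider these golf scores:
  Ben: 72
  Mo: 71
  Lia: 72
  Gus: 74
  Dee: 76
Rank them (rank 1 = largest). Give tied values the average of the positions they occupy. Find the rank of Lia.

Sorted (descending): 76, 74, 72, 72, 71
The 2 values of 72 occupy positions 3–4 → average rank (3+4)/2 = 3.5.
Lia has value 72 → rank 3.5.

3.5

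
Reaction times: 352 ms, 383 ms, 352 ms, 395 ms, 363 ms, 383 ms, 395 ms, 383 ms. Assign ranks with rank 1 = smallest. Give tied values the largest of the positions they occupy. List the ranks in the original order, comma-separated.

Sorted (ascending): 352, 352, 363, 383, 383, 383, 395, 395
The 2 values of 352 occupy positions 1–2 → each gets rank 2.
The 3 values of 383 occupy positions 4–6 → each gets rank 6.
The 2 values of 395 occupy positions 7–8 → each gets rank 8.

2, 6, 2, 8, 3, 6, 8, 6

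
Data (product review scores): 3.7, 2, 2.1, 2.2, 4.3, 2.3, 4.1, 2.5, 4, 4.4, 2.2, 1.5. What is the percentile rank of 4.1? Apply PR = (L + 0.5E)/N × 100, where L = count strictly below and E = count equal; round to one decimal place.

79.2

N = 12.
Strictly below 4.1: 9. Equal to 4.1: 1.
PR = (9 + 0.5·1)/12 × 100 = 79.2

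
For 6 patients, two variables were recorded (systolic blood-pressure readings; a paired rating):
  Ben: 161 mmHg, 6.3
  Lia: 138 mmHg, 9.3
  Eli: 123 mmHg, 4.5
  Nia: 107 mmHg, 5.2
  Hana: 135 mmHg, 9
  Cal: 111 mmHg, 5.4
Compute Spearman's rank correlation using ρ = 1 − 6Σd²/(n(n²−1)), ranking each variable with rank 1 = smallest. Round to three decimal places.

0.657

Ranks of variable 1: 6, 5, 3, 1, 4, 2
Ranks of variable 2: 4, 6, 1, 2, 5, 3
d = r₁ − r₂: 2, -1, 2, -1, -1, -1
d²: 4, 1, 4, 1, 1, 1; Σd² = 12
ρ = 1 − 6·12/(6·35) = 1 − 72/210 = 0.657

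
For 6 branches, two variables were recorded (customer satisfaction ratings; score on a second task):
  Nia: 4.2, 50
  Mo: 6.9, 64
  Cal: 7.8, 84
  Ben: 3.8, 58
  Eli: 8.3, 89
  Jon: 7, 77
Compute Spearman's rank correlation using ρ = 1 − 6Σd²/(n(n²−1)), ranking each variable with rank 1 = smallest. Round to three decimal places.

Ranks of variable 1: 2, 3, 5, 1, 6, 4
Ranks of variable 2: 1, 3, 5, 2, 6, 4
d = r₁ − r₂: 1, 0, 0, -1, 0, 0
d²: 1, 0, 0, 1, 0, 0; Σd² = 2
ρ = 1 − 6·2/(6·35) = 1 − 12/210 = 0.943

0.943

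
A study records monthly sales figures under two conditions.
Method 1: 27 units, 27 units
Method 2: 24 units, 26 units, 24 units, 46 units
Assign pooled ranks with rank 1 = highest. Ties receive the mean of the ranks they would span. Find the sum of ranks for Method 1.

Sorted (descending): 46, 27, 27, 26, 24, 24
The 2 values of 27 occupy positions 2–3 → average rank (2+3)/2 = 2.5.
The 2 values of 24 occupy positions 5–6 → average rank (5+6)/2 = 5.5.
Method 1 values → pooled ranks: 27→2.5, 27→2.5
Rank sum = 2.5 + 2.5 = 5

5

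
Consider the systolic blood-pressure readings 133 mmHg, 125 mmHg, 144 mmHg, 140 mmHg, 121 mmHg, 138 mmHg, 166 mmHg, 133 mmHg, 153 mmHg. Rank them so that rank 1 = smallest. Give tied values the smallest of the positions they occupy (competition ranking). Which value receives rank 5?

138

Sorted (ascending): 121, 125, 133, 133, 138, 140, 144, 153, 166
The 2 values of 133 occupy positions 3–4 → each gets rank 3.
Rank 5 → value 138.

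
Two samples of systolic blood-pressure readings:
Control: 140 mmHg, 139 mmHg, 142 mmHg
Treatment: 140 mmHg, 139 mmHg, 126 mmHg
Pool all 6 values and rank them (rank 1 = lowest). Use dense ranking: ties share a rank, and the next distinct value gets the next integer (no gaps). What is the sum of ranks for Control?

Sorted (ascending): 126, 139, 139, 140, 140, 142
The 2 values of 139 share dense rank 2.
The 2 values of 140 share dense rank 3.
Remaining distinct values take the next consecutive integers.
Control values → pooled ranks: 140→3, 139→2, 142→4
Rank sum = 3 + 2 + 4 = 9

9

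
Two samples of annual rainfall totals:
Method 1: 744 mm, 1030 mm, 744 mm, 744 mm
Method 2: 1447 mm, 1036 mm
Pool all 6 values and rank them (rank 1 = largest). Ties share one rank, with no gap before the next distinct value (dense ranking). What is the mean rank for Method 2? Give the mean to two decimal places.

1.50

Sorted (descending): 1447, 1036, 1030, 744, 744, 744
The 3 values of 744 share dense rank 4.
Remaining distinct values take the next consecutive integers.
Method 2 values → pooled ranks: 1447→1, 1036→2
Mean rank = (1 + 2) / 2 = 1.50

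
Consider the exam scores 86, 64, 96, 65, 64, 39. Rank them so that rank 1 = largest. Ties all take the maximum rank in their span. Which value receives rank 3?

Sorted (descending): 96, 86, 65, 64, 64, 39
The 2 values of 64 occupy positions 4–5 → each gets rank 5.
Rank 3 → value 65.

65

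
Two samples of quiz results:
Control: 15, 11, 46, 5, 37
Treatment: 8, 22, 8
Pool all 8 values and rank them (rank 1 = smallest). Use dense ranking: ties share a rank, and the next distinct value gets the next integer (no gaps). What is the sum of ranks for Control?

Sorted (ascending): 5, 8, 8, 11, 15, 22, 37, 46
The 2 values of 8 share dense rank 2.
Remaining distinct values take the next consecutive integers.
Control values → pooled ranks: 15→4, 11→3, 46→7, 5→1, 37→6
Rank sum = 4 + 3 + 7 + 1 + 6 = 21

21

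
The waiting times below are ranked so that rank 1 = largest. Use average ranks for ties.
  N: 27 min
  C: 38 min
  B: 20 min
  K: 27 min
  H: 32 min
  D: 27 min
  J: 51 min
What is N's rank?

5

Sorted (descending): 51, 38, 32, 27, 27, 27, 20
The 3 values of 27 occupy positions 4–6 → average rank 5.
N has value 27 min → rank 5.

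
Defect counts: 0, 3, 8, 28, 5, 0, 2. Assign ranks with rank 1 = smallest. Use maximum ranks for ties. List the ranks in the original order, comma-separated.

2, 4, 6, 7, 5, 2, 3

Sorted (ascending): 0, 0, 2, 3, 5, 8, 28
The 2 values of 0 occupy positions 1–2 → each gets rank 2.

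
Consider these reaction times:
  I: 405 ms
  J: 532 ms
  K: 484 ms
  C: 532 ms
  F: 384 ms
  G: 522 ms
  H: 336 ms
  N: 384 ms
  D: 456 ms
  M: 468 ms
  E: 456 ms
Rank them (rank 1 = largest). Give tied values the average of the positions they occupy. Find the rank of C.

1.5

Sorted (descending): 532, 532, 522, 484, 468, 456, 456, 405, 384, 384, 336
The 2 values of 532 occupy positions 1–2 → average rank (1+2)/2 = 1.5.
The 2 values of 456 occupy positions 6–7 → average rank (6+7)/2 = 6.5.
The 2 values of 384 occupy positions 9–10 → average rank (9+10)/2 = 9.5.
C has value 532 ms → rank 1.5.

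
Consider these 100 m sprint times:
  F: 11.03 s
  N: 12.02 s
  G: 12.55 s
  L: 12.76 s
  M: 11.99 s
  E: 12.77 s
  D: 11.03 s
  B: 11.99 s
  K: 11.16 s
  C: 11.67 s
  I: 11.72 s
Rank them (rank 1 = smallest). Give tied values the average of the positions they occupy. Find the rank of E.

11

Sorted (ascending): 11.03, 11.03, 11.16, 11.67, 11.72, 11.99, 11.99, 12.02, 12.55, 12.76, 12.77
The 2 values of 11.03 occupy positions 1–2 → average rank (1+2)/2 = 1.5.
The 2 values of 11.99 occupy positions 6–7 → average rank (6+7)/2 = 6.5.
E has value 12.77 s → rank 11.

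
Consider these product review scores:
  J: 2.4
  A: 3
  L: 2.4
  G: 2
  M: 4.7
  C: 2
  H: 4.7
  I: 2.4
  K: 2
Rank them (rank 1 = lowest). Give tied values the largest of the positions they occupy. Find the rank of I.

Sorted (ascending): 2, 2, 2, 2.4, 2.4, 2.4, 3, 4.7, 4.7
The 3 values of 2 occupy positions 1–3 → each gets rank 3.
The 3 values of 2.4 occupy positions 4–6 → each gets rank 6.
The 2 values of 4.7 occupy positions 8–9 → each gets rank 9.
I has value 2.4 → rank 6.

6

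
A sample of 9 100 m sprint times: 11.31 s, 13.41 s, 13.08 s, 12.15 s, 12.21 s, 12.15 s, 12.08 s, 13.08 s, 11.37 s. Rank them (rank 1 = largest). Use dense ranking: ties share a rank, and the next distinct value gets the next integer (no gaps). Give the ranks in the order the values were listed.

7, 1, 2, 4, 3, 4, 5, 2, 6

Sorted (descending): 13.41, 13.08, 13.08, 12.21, 12.15, 12.15, 12.08, 11.37, 11.31
The 2 values of 13.08 share dense rank 2.
The 2 values of 12.15 share dense rank 4.
Remaining distinct values take the next consecutive integers.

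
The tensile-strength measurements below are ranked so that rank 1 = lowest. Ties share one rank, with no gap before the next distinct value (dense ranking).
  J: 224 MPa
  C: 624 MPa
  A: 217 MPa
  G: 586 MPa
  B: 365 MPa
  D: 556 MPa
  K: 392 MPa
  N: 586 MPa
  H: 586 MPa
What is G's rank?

Sorted (ascending): 217, 224, 365, 392, 556, 586, 586, 586, 624
The 3 values of 586 share dense rank 6.
Remaining distinct values take the next consecutive integers.
G has value 586 MPa → rank 6.

6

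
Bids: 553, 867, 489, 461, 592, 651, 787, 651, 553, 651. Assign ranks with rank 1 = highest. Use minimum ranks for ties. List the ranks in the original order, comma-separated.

Sorted (descending): 867, 787, 651, 651, 651, 592, 553, 553, 489, 461
The 3 values of 651 occupy positions 3–5 → each gets rank 3.
The 2 values of 553 occupy positions 7–8 → each gets rank 7.

7, 1, 9, 10, 6, 3, 2, 3, 7, 3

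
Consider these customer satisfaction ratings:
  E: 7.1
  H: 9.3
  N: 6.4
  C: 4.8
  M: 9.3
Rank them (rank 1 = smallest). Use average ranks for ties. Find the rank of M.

Sorted (ascending): 4.8, 6.4, 7.1, 9.3, 9.3
The 2 values of 9.3 occupy positions 4–5 → average rank (4+5)/2 = 4.5.
M has value 9.3 → rank 4.5.

4.5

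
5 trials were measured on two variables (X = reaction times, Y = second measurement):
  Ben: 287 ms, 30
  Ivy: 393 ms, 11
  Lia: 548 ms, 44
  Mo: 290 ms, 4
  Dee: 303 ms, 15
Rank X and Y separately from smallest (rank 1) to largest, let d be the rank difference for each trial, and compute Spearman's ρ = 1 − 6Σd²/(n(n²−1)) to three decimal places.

0.300

Ranks of variable 1: 1, 4, 5, 2, 3
Ranks of variable 2: 4, 2, 5, 1, 3
d = r₁ − r₂: -3, 2, 0, 1, 0
d²: 9, 4, 0, 1, 0; Σd² = 14
ρ = 1 − 6·14/(5·24) = 1 − 84/120 = 0.300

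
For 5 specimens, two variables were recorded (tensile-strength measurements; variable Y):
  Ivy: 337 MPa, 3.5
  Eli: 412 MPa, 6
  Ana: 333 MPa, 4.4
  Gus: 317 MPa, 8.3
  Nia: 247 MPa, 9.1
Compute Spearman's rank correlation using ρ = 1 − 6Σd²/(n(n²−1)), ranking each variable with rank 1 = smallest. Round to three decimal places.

Ranks of variable 1: 4, 5, 3, 2, 1
Ranks of variable 2: 1, 3, 2, 4, 5
d = r₁ − r₂: 3, 2, 1, -2, -4
d²: 9, 4, 1, 4, 16; Σd² = 34
ρ = 1 − 6·34/(5·24) = 1 − 204/120 = -0.700

-0.700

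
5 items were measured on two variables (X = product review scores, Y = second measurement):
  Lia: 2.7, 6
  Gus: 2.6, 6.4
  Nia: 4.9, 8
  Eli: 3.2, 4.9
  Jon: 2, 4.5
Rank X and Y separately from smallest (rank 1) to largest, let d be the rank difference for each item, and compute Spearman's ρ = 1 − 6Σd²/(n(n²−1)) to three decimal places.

0.600

Ranks of variable 1: 3, 2, 5, 4, 1
Ranks of variable 2: 3, 4, 5, 2, 1
d = r₁ − r₂: 0, -2, 0, 2, 0
d²: 0, 4, 0, 4, 0; Σd² = 8
ρ = 1 − 6·8/(5·24) = 1 − 48/120 = 0.600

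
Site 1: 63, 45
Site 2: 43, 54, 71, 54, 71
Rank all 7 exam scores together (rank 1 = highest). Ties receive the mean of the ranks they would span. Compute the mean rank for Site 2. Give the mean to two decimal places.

3.80

Sorted (descending): 71, 71, 63, 54, 54, 45, 43
The 2 values of 71 occupy positions 1–2 → average rank (1+2)/2 = 1.5.
The 2 values of 54 occupy positions 4–5 → average rank (4+5)/2 = 4.5.
Site 2 values → pooled ranks: 43→7, 54→4.5, 71→1.5, 54→4.5, 71→1.5
Mean rank = (7 + 4.5 + 1.5 + 4.5 + 1.5) / 5 = 3.80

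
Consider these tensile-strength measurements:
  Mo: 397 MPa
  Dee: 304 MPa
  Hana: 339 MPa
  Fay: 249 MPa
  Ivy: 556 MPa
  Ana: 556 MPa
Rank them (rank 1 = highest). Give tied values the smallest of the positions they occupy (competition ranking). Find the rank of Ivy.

1

Sorted (descending): 556, 556, 397, 339, 304, 249
The 2 values of 556 occupy positions 1–2 → each gets rank 1.
Ivy has value 556 MPa → rank 1.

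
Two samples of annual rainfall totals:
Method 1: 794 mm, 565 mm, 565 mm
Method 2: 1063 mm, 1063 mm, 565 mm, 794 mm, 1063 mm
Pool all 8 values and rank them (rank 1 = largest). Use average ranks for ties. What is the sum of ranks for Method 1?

18.5

Sorted (descending): 1063, 1063, 1063, 794, 794, 565, 565, 565
The 3 values of 1063 occupy positions 1–3 → average rank 2.
The 2 values of 794 occupy positions 4–5 → average rank (4+5)/2 = 4.5.
The 3 values of 565 occupy positions 6–8 → average rank 7.
Method 1 values → pooled ranks: 794→4.5, 565→7, 565→7
Rank sum = 4.5 + 7 + 7 = 18.5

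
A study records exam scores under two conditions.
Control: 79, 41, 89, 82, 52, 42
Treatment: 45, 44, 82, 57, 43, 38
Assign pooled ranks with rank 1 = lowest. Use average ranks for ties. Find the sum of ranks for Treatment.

Sorted (ascending): 38, 41, 42, 43, 44, 45, 52, 57, 79, 82, 82, 89
The 2 values of 82 occupy positions 10–11 → average rank (10+11)/2 = 10.5.
Treatment values → pooled ranks: 45→6, 44→5, 82→10.5, 57→8, 43→4, 38→1
Rank sum = 6 + 5 + 10.5 + 8 + 4 + 1 = 34.5

34.5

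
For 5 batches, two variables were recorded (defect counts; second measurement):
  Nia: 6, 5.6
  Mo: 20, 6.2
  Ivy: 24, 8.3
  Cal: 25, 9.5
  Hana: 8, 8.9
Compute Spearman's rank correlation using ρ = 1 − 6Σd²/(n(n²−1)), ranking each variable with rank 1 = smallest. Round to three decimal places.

0.700

Ranks of variable 1: 1, 3, 4, 5, 2
Ranks of variable 2: 1, 2, 3, 5, 4
d = r₁ − r₂: 0, 1, 1, 0, -2
d²: 0, 1, 1, 0, 4; Σd² = 6
ρ = 1 − 6·6/(5·24) = 1 − 36/120 = 0.700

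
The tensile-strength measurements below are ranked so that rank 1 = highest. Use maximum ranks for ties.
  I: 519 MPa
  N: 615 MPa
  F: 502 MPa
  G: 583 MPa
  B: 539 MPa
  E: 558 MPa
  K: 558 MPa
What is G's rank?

2

Sorted (descending): 615, 583, 558, 558, 539, 519, 502
The 2 values of 558 occupy positions 3–4 → each gets rank 4.
G has value 583 MPa → rank 2.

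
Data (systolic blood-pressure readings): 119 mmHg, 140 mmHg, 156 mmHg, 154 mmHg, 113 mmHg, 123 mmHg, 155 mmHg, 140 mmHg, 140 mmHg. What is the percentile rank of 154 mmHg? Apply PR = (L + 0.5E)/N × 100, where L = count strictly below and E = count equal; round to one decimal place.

72.2

N = 9.
Strictly below 154: 6. Equal to 154: 1.
PR = (6 + 0.5·1)/9 × 100 = 72.2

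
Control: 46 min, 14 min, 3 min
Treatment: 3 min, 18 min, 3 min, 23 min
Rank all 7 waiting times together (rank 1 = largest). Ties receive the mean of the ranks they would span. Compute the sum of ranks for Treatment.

17

Sorted (descending): 46, 23, 18, 14, 3, 3, 3
The 3 values of 3 occupy positions 5–7 → average rank 6.
Treatment values → pooled ranks: 3→6, 18→3, 3→6, 23→2
Rank sum = 6 + 3 + 6 + 2 = 17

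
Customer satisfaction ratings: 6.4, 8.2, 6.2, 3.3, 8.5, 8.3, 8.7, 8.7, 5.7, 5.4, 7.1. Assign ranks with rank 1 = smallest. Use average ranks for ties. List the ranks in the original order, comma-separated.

5, 7, 4, 1, 9, 8, 10.5, 10.5, 3, 2, 6

Sorted (ascending): 3.3, 5.4, 5.7, 6.2, 6.4, 7.1, 8.2, 8.3, 8.5, 8.7, 8.7
The 2 values of 8.7 occupy positions 10–11 → average rank (10+11)/2 = 10.5.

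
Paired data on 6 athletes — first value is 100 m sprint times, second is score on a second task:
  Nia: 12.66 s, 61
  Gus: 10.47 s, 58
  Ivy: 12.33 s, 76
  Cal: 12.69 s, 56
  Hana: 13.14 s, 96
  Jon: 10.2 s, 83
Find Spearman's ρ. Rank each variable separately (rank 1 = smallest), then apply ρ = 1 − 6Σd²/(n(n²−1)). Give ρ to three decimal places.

0.029

Ranks of variable 1: 4, 2, 3, 5, 6, 1
Ranks of variable 2: 3, 2, 4, 1, 6, 5
d = r₁ − r₂: 1, 0, -1, 4, 0, -4
d²: 1, 0, 1, 16, 0, 16; Σd² = 34
ρ = 1 − 6·34/(6·35) = 1 − 204/210 = 0.029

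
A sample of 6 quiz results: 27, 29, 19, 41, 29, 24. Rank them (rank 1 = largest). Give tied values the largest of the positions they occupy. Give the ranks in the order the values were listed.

Sorted (descending): 41, 29, 29, 27, 24, 19
The 2 values of 29 occupy positions 2–3 → each gets rank 3.

4, 3, 6, 1, 3, 5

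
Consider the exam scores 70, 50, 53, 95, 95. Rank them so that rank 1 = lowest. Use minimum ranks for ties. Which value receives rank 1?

50

Sorted (ascending): 50, 53, 70, 95, 95
The 2 values of 95 occupy positions 4–5 → each gets rank 4.
Rank 1 → value 50.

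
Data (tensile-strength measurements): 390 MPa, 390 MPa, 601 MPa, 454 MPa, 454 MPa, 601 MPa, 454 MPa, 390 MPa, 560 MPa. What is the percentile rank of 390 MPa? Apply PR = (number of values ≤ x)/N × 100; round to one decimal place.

N = 9.
Strictly below 390: 0. Equal to 390: 3.
PR = 3/9 × 100 = 33.3

33.3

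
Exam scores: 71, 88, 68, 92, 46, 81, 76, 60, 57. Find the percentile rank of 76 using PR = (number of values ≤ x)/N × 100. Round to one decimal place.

N = 9.
Strictly below 76: 5. Equal to 76: 1.
PR = 6/9 × 100 = 66.7

66.7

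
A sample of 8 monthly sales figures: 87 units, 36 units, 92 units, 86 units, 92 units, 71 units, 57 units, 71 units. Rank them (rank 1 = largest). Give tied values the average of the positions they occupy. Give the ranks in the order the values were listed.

Sorted (descending): 92, 92, 87, 86, 71, 71, 57, 36
The 2 values of 92 occupy positions 1–2 → average rank (1+2)/2 = 1.5.
The 2 values of 71 occupy positions 5–6 → average rank (5+6)/2 = 5.5.

3, 8, 1.5, 4, 1.5, 5.5, 7, 5.5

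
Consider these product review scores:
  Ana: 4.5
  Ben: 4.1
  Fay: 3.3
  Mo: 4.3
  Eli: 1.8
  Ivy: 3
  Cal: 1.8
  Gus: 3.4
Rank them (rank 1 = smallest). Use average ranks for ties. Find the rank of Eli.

1.5

Sorted (ascending): 1.8, 1.8, 3, 3.3, 3.4, 4.1, 4.3, 4.5
The 2 values of 1.8 occupy positions 1–2 → average rank (1+2)/2 = 1.5.
Eli has value 1.8 → rank 1.5.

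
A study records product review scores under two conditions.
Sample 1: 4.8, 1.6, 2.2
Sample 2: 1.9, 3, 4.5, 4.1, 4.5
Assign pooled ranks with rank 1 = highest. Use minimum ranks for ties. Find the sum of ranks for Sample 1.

Sorted (descending): 4.8, 4.5, 4.5, 4.1, 3, 2.2, 1.9, 1.6
The 2 values of 4.5 occupy positions 2–3 → each gets rank 2.
Sample 1 values → pooled ranks: 4.8→1, 1.6→8, 2.2→6
Rank sum = 1 + 8 + 6 = 15

15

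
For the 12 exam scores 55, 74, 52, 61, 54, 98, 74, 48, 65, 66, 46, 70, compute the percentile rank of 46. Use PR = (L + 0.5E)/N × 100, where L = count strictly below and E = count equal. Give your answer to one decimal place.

N = 12.
Strictly below 46: 0. Equal to 46: 1.
PR = (0 + 0.5·1)/12 × 100 = 4.2

4.2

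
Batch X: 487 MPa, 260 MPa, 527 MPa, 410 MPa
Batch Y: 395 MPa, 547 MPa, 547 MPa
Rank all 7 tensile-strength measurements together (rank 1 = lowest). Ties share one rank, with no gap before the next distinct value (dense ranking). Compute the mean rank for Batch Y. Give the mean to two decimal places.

4.67

Sorted (ascending): 260, 395, 410, 487, 527, 547, 547
The 2 values of 547 share dense rank 6.
Remaining distinct values take the next consecutive integers.
Batch Y values → pooled ranks: 395→2, 547→6, 547→6
Mean rank = (2 + 6 + 6) / 3 = 4.67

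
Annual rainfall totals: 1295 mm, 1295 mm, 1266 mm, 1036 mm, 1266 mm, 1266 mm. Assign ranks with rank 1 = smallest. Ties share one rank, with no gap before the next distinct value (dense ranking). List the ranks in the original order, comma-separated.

3, 3, 2, 1, 2, 2

Sorted (ascending): 1036, 1266, 1266, 1266, 1295, 1295
The 3 values of 1266 share dense rank 2.
The 2 values of 1295 share dense rank 3.
Remaining distinct values take the next consecutive integers.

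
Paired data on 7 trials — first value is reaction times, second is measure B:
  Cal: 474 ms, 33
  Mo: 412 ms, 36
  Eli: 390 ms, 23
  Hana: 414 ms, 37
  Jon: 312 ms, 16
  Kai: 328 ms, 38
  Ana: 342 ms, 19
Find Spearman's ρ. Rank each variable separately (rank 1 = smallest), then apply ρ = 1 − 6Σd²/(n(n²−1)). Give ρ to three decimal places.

Ranks of variable 1: 7, 5, 4, 6, 1, 2, 3
Ranks of variable 2: 4, 5, 3, 6, 1, 7, 2
d = r₁ − r₂: 3, 0, 1, 0, 0, -5, 1
d²: 9, 0, 1, 0, 0, 25, 1; Σd² = 36
ρ = 1 − 6·36/(7·48) = 1 − 216/336 = 0.357

0.357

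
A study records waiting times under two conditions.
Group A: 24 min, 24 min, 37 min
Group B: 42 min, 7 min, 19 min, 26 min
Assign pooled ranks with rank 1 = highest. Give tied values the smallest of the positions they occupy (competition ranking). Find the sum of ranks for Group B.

Sorted (descending): 42, 37, 26, 24, 24, 19, 7
The 2 values of 24 occupy positions 4–5 → each gets rank 4.
Group B values → pooled ranks: 42→1, 7→7, 19→6, 26→3
Rank sum = 1 + 7 + 6 + 3 = 17

17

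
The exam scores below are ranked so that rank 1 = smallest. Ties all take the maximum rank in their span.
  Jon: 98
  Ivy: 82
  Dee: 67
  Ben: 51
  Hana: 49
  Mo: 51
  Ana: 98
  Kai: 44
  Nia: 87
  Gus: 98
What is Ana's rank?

Sorted (ascending): 44, 49, 51, 51, 67, 82, 87, 98, 98, 98
The 2 values of 51 occupy positions 3–4 → each gets rank 4.
The 3 values of 98 occupy positions 8–10 → each gets rank 10.
Ana has value 98 → rank 10.

10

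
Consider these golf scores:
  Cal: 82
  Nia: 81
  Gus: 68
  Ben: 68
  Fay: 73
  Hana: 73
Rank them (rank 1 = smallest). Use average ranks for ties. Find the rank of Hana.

3.5

Sorted (ascending): 68, 68, 73, 73, 81, 82
The 2 values of 68 occupy positions 1–2 → average rank (1+2)/2 = 1.5.
The 2 values of 73 occupy positions 3–4 → average rank (3+4)/2 = 3.5.
Hana has value 73 → rank 3.5.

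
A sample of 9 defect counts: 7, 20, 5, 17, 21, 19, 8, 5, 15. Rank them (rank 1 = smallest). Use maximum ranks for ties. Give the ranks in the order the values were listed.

Sorted (ascending): 5, 5, 7, 8, 15, 17, 19, 20, 21
The 2 values of 5 occupy positions 1–2 → each gets rank 2.

3, 8, 2, 6, 9, 7, 4, 2, 5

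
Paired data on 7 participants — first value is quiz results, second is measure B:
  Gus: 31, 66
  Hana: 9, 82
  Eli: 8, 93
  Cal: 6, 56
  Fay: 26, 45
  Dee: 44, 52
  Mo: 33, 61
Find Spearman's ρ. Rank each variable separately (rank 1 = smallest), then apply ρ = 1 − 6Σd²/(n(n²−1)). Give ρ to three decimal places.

-0.357

Ranks of variable 1: 5, 3, 2, 1, 4, 7, 6
Ranks of variable 2: 5, 6, 7, 3, 1, 2, 4
d = r₁ − r₂: 0, -3, -5, -2, 3, 5, 2
d²: 0, 9, 25, 4, 9, 25, 4; Σd² = 76
ρ = 1 − 6·76/(7·48) = 1 − 456/336 = -0.357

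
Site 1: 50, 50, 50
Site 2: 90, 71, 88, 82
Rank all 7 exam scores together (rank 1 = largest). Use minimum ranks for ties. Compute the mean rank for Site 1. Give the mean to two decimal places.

5.00

Sorted (descending): 90, 88, 82, 71, 50, 50, 50
The 3 values of 50 occupy positions 5–7 → each gets rank 5.
Site 1 values → pooled ranks: 50→5, 50→5, 50→5
Mean rank = (5 + 5 + 5) / 3 = 5.00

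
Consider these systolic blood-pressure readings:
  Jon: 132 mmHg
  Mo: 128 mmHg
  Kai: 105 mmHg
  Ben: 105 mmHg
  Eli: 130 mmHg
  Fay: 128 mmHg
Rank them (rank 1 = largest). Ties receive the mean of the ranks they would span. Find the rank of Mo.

3.5

Sorted (descending): 132, 130, 128, 128, 105, 105
The 2 values of 128 occupy positions 3–4 → average rank (3+4)/2 = 3.5.
The 2 values of 105 occupy positions 5–6 → average rank (5+6)/2 = 5.5.
Mo has value 128 mmHg → rank 3.5.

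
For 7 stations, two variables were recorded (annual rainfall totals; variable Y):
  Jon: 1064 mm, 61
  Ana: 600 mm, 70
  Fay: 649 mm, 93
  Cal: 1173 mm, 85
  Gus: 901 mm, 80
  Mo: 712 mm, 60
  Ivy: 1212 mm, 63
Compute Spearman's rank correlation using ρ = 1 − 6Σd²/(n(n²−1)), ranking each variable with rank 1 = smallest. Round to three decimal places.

-0.143

Ranks of variable 1: 5, 1, 2, 6, 4, 3, 7
Ranks of variable 2: 2, 4, 7, 6, 5, 1, 3
d = r₁ − r₂: 3, -3, -5, 0, -1, 2, 4
d²: 9, 9, 25, 0, 1, 4, 16; Σd² = 64
ρ = 1 − 6·64/(7·48) = 1 − 384/336 = -0.143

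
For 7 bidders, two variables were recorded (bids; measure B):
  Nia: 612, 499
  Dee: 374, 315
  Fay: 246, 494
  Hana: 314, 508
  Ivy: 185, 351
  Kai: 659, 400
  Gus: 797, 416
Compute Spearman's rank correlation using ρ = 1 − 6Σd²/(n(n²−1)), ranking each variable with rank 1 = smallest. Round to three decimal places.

0.036

Ranks of variable 1: 5, 4, 2, 3, 1, 6, 7
Ranks of variable 2: 6, 1, 5, 7, 2, 3, 4
d = r₁ − r₂: -1, 3, -3, -4, -1, 3, 3
d²: 1, 9, 9, 16, 1, 9, 9; Σd² = 54
ρ = 1 − 6·54/(7·48) = 1 − 324/336 = 0.036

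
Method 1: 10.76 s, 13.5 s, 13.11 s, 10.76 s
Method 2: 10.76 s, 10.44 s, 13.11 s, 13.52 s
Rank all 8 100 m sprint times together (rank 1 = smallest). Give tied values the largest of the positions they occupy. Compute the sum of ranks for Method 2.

Sorted (ascending): 10.44, 10.76, 10.76, 10.76, 13.11, 13.11, 13.5, 13.52
The 3 values of 10.76 occupy positions 2–4 → each gets rank 4.
The 2 values of 13.11 occupy positions 5–6 → each gets rank 6.
Method 2 values → pooled ranks: 10.76→4, 10.44→1, 13.11→6, 13.52→8
Rank sum = 4 + 1 + 6 + 8 = 19

19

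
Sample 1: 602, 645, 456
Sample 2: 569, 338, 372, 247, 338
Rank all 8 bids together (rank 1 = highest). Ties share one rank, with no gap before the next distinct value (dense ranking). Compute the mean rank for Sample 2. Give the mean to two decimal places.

5.40

Sorted (descending): 645, 602, 569, 456, 372, 338, 338, 247
The 2 values of 338 share dense rank 6.
Remaining distinct values take the next consecutive integers.
Sample 2 values → pooled ranks: 569→3, 338→6, 372→5, 247→7, 338→6
Mean rank = (3 + 6 + 5 + 7 + 6) / 5 = 5.40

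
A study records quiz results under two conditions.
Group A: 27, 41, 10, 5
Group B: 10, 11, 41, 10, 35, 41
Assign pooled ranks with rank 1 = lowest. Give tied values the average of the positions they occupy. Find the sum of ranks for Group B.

36

Sorted (ascending): 5, 10, 10, 10, 11, 27, 35, 41, 41, 41
The 3 values of 10 occupy positions 2–4 → average rank 3.
The 3 values of 41 occupy positions 8–10 → average rank 9.
Group B values → pooled ranks: 10→3, 11→5, 41→9, 10→3, 35→7, 41→9
Rank sum = 3 + 5 + 9 + 3 + 7 + 9 = 36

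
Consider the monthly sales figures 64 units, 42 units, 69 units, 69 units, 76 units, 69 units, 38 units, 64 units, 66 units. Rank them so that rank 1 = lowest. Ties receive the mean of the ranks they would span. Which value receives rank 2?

Sorted (ascending): 38, 42, 64, 64, 66, 69, 69, 69, 76
The 2 values of 64 occupy positions 3–4 → average rank (3+4)/2 = 3.5.
The 3 values of 69 occupy positions 6–8 → average rank 7.
Rank 2 → value 42.

42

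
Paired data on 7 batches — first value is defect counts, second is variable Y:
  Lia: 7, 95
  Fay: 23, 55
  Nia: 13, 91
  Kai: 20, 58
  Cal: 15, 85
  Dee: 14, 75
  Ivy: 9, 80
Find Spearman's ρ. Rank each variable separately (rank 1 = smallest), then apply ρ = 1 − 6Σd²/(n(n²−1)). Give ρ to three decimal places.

-0.821

Ranks of variable 1: 1, 7, 3, 6, 5, 4, 2
Ranks of variable 2: 7, 1, 6, 2, 5, 3, 4
d = r₁ − r₂: -6, 6, -3, 4, 0, 1, -2
d²: 36, 36, 9, 16, 0, 1, 4; Σd² = 102
ρ = 1 − 6·102/(7·48) = 1 − 612/336 = -0.821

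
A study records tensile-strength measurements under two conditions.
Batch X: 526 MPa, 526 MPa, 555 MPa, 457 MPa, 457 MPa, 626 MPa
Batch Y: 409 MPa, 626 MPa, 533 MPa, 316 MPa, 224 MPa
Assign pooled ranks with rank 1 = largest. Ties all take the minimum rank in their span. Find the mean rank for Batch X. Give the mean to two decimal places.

Sorted (descending): 626, 626, 555, 533, 526, 526, 457, 457, 409, 316, 224
The 2 values of 626 occupy positions 1–2 → each gets rank 1.
The 2 values of 526 occupy positions 5–6 → each gets rank 5.
The 2 values of 457 occupy positions 7–8 → each gets rank 7.
Batch X values → pooled ranks: 526→5, 526→5, 555→3, 457→7, 457→7, 626→1
Mean rank = (5 + 5 + 3 + 7 + 7 + 1) / 6 = 4.67

4.67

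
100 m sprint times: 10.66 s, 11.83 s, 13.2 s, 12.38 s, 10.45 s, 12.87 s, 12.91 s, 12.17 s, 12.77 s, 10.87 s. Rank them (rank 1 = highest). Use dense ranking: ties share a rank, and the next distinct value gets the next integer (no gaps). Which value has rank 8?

Sorted (descending): 13.2, 12.91, 12.87, 12.77, 12.38, 12.17, 11.83, 10.87, 10.66, 10.45
No ties — each value takes its position as its rank.
Rank 8 → value 10.87.

10.87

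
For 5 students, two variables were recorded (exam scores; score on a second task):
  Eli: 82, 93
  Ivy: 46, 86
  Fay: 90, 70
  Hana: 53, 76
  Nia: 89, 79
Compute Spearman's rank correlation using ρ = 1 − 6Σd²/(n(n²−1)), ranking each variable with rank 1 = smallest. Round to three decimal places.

-0.500

Ranks of variable 1: 3, 1, 5, 2, 4
Ranks of variable 2: 5, 4, 1, 2, 3
d = r₁ − r₂: -2, -3, 4, 0, 1
d²: 4, 9, 16, 0, 1; Σd² = 30
ρ = 1 − 6·30/(5·24) = 1 − 180/120 = -0.500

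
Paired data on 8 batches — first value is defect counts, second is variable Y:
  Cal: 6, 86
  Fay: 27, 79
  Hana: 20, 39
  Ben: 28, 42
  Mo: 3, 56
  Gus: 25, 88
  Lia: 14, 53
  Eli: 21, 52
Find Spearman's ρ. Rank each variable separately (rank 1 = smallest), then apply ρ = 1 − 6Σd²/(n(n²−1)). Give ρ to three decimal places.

Ranks of variable 1: 2, 7, 4, 8, 1, 6, 3, 5
Ranks of variable 2: 7, 6, 1, 2, 5, 8, 4, 3
d = r₁ − r₂: -5, 1, 3, 6, -4, -2, -1, 2
d²: 25, 1, 9, 36, 16, 4, 1, 4; Σd² = 96
ρ = 1 − 6·96/(8·63) = 1 − 576/504 = -0.143

-0.143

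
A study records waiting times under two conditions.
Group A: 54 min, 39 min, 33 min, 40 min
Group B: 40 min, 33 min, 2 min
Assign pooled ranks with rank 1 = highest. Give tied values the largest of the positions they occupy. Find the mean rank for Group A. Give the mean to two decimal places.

3.50

Sorted (descending): 54, 40, 40, 39, 33, 33, 2
The 2 values of 40 occupy positions 2–3 → each gets rank 3.
The 2 values of 33 occupy positions 5–6 → each gets rank 6.
Group A values → pooled ranks: 54→1, 39→4, 33→6, 40→3
Mean rank = (1 + 4 + 6 + 3) / 4 = 3.50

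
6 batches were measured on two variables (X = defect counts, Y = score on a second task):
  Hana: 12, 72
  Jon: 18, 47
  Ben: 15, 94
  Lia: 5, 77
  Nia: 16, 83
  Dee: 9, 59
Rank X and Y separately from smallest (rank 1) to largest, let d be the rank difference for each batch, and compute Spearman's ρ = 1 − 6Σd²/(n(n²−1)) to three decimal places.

-0.086

Ranks of variable 1: 3, 6, 4, 1, 5, 2
Ranks of variable 2: 3, 1, 6, 4, 5, 2
d = r₁ − r₂: 0, 5, -2, -3, 0, 0
d²: 0, 25, 4, 9, 0, 0; Σd² = 38
ρ = 1 − 6·38/(6·35) = 1 − 228/210 = -0.086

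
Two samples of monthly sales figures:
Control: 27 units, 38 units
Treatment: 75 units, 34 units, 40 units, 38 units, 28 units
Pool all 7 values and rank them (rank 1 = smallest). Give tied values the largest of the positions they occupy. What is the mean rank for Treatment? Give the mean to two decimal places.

Sorted (ascending): 27, 28, 34, 38, 38, 40, 75
The 2 values of 38 occupy positions 4–5 → each gets rank 5.
Treatment values → pooled ranks: 75→7, 34→3, 40→6, 38→5, 28→2
Mean rank = (7 + 3 + 6 + 5 + 2) / 5 = 4.60

4.60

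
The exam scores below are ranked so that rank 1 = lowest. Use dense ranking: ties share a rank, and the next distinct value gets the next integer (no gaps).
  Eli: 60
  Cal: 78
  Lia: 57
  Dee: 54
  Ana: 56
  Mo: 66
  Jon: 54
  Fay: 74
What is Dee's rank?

Sorted (ascending): 54, 54, 56, 57, 60, 66, 74, 78
The 2 values of 54 share dense rank 1.
Remaining distinct values take the next consecutive integers.
Dee has value 54 → rank 1.

1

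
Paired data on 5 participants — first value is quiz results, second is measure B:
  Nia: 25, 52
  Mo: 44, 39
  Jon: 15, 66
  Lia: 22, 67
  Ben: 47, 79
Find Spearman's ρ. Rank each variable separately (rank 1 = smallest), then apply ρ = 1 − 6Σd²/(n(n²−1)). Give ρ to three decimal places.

Ranks of variable 1: 3, 4, 1, 2, 5
Ranks of variable 2: 2, 1, 3, 4, 5
d = r₁ − r₂: 1, 3, -2, -2, 0
d²: 1, 9, 4, 4, 0; Σd² = 18
ρ = 1 − 6·18/(5·24) = 1 − 108/120 = 0.100

0.100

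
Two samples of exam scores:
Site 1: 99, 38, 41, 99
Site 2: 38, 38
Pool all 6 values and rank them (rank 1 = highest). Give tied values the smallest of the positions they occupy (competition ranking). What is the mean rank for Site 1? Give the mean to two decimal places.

Sorted (descending): 99, 99, 41, 38, 38, 38
The 2 values of 99 occupy positions 1–2 → each gets rank 1.
The 3 values of 38 occupy positions 4–6 → each gets rank 4.
Site 1 values → pooled ranks: 99→1, 38→4, 41→3, 99→1
Mean rank = (1 + 4 + 3 + 1) / 4 = 2.25

2.25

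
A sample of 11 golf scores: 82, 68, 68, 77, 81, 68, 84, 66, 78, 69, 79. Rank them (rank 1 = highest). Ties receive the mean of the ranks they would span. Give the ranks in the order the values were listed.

Sorted (descending): 84, 82, 81, 79, 78, 77, 69, 68, 68, 68, 66
The 3 values of 68 occupy positions 8–10 → average rank 9.

2, 9, 9, 6, 3, 9, 1, 11, 5, 7, 4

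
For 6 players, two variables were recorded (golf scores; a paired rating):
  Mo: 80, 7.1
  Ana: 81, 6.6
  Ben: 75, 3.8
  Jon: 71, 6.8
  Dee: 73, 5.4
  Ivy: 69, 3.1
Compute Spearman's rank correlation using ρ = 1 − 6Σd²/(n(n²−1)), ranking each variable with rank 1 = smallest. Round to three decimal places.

Ranks of variable 1: 5, 6, 4, 2, 3, 1
Ranks of variable 2: 6, 4, 2, 5, 3, 1
d = r₁ − r₂: -1, 2, 2, -3, 0, 0
d²: 1, 4, 4, 9, 0, 0; Σd² = 18
ρ = 1 − 6·18/(6·35) = 1 − 108/210 = 0.486

0.486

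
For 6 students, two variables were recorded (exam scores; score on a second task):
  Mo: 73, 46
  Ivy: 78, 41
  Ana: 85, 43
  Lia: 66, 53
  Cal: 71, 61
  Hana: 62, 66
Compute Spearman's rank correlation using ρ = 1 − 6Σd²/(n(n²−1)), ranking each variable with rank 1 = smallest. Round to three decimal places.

-0.886

Ranks of variable 1: 4, 5, 6, 2, 3, 1
Ranks of variable 2: 3, 1, 2, 4, 5, 6
d = r₁ − r₂: 1, 4, 4, -2, -2, -5
d²: 1, 16, 16, 4, 4, 25; Σd² = 66
ρ = 1 − 6·66/(6·35) = 1 − 396/210 = -0.886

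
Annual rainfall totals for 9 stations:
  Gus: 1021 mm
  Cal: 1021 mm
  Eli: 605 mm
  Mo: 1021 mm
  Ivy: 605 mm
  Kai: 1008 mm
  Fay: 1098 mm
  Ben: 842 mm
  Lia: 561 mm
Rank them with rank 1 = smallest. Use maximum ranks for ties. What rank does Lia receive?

Sorted (ascending): 561, 605, 605, 842, 1008, 1021, 1021, 1021, 1098
The 2 values of 605 occupy positions 2–3 → each gets rank 3.
The 3 values of 1021 occupy positions 6–8 → each gets rank 8.
Lia has value 561 mm → rank 1.

1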